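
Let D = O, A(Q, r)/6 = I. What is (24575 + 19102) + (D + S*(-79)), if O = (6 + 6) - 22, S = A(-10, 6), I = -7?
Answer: 46985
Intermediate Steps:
A(Q, r) = -42 (A(Q, r) = 6*(-7) = -42)
S = -42
O = -10 (O = 12 - 22 = -10)
D = -10
(24575 + 19102) + (D + S*(-79)) = (24575 + 19102) + (-10 - 42*(-79)) = 43677 + (-10 + 3318) = 43677 + 3308 = 46985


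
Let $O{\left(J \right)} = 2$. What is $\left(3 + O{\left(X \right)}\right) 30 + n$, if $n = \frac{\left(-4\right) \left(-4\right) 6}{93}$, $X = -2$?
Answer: $\frac{4682}{31} \approx 151.03$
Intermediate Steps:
$n = \frac{32}{31}$ ($n = 16 \cdot 6 \cdot \frac{1}{93} = 96 \cdot \frac{1}{93} = \frac{32}{31} \approx 1.0323$)
$\left(3 + O{\left(X \right)}\right) 30 + n = \left(3 + 2\right) 30 + \frac{32}{31} = 5 \cdot 30 + \frac{32}{31} = 150 + \frac{32}{31} = \frac{4682}{31}$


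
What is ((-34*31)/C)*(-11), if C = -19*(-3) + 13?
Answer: 5797/35 ≈ 165.63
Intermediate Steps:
C = 70 (C = 57 + 13 = 70)
((-34*31)/C)*(-11) = (-34*31/70)*(-11) = -1054*1/70*(-11) = -527/35*(-11) = 5797/35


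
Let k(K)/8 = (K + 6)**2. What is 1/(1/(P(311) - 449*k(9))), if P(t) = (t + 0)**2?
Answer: -711479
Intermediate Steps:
k(K) = 8*(6 + K)**2 (k(K) = 8*(K + 6)**2 = 8*(6 + K)**2)
P(t) = t**2
1/(1/(P(311) - 449*k(9))) = 1/(1/(311**2 - 3592*(6 + 9)**2)) = 1/(1/(96721 - 3592*15**2)) = 1/(1/(96721 - 3592*225)) = 1/(1/(96721 - 449*1800)) = 1/(1/(96721 - 808200)) = 1/(1/(-711479)) = 1/(-1/711479) = -711479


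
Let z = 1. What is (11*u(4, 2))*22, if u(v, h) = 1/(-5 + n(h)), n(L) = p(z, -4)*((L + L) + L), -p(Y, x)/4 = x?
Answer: 242/91 ≈ 2.6593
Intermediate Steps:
p(Y, x) = -4*x
n(L) = 48*L (n(L) = (-4*(-4))*((L + L) + L) = 16*(2*L + L) = 16*(3*L) = 48*L)
u(v, h) = 1/(-5 + 48*h)
(11*u(4, 2))*22 = (11/(-5 + 48*2))*22 = (11/(-5 + 96))*22 = (11/91)*22 = 242/91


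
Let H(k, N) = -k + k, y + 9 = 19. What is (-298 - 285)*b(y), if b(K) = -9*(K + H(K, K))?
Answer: 52470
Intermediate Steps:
y = 10 (y = -9 + 19 = 10)
H(k, N) = 0
b(K) = -9*K (b(K) = -9*(K + 0) = -9*K)
(-298 - 285)*b(y) = (-298 - 285)*(-9*10) = -583*(-90) = 52470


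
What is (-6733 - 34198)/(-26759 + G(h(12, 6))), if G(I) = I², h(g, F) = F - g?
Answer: 40931/26723 ≈ 1.5317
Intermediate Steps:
(-6733 - 34198)/(-26759 + G(h(12, 6))) = (-6733 - 34198)/(-26759 + (6 - 1*12)²) = -40931/(-26759 + (6 - 12)²) = -40931/(-26759 + (-6)²) = -40931/(-26759 + 36) = -40931/(-26723) = -40931*(-1/26723) = 40931/26723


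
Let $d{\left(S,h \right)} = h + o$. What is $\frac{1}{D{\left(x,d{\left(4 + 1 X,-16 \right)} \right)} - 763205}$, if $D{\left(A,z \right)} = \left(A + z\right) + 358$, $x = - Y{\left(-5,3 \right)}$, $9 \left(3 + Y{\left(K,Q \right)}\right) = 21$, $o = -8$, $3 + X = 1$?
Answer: $- \frac{3}{2288611} \approx -1.3108 \cdot 10^{-6}$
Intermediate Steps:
$X = -2$ ($X = -3 + 1 = -2$)
$Y{\left(K,Q \right)} = - \frac{2}{3}$ ($Y{\left(K,Q \right)} = -3 + \frac{1}{9} \cdot 21 = -3 + \frac{7}{3} = - \frac{2}{3}$)
$d{\left(S,h \right)} = -8 + h$ ($d{\left(S,h \right)} = h - 8 = -8 + h$)
$x = \frac{2}{3}$ ($x = \left(-1\right) \left(- \frac{2}{3}\right) = \frac{2}{3} \approx 0.66667$)
$D{\left(A,z \right)} = 358 + A + z$
$\frac{1}{D{\left(x,d{\left(4 + 1 X,-16 \right)} \right)} - 763205} = \frac{1}{\left(358 + \frac{2}{3} - 24\right) - 763205} = \frac{1}{\frac{1004}{3} - 763205} = \frac{1}{- \frac{2288611}{3}} = - \frac{3}{2288611}$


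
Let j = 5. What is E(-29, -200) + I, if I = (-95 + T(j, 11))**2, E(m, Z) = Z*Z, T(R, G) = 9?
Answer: 47396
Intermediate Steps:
E(m, Z) = Z**2
I = 7396 (I = (-95 + 9)**2 = (-86)**2 = 7396)
E(-29, -200) + I = (-200)**2 + 7396 = 40000 + 7396 = 47396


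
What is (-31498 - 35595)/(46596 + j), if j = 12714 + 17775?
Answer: -67093/77085 ≈ -0.87038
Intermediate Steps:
j = 30489
(-31498 - 35595)/(46596 + j) = (-31498 - 35595)/(46596 + 30489) = -67093/77085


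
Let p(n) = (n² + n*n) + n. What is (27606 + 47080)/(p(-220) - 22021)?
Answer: 74686/74559 ≈ 1.0017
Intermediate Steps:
p(n) = n + 2*n² (p(n) = (n² + n²) + n = 2*n² + n = n + 2*n²)
(27606 + 47080)/(p(-220) - 22021) = (27606 + 47080)/(-220*(1 + 2*(-220)) - 22021) = 74686/(-220*(1 - 440) - 22021) = 74686/(-220*(-439) - 22021) = 74686/(96580 - 22021) = 74686/74559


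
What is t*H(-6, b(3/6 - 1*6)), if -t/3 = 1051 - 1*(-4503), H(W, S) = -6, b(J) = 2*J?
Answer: 99972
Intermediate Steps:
t = -16662 (t = -3*(1051 - 1*(-4503)) = -3*(1051 + 4503) = -3*5554 = -16662)
t*H(-6, b(3/6 - 1*6)) = -16662*(-6) = 99972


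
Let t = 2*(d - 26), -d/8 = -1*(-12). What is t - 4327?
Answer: -4571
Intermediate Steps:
d = -96 (d = -(-8)*(-12) = -8*12 = -96)
t = -244 (t = 2*(-96 - 26) = 2*(-122) = -244)
t - 4327 = -244 - 4327 = -4571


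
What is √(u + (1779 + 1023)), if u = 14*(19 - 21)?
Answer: √2774 ≈ 52.669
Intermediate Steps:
u = -28 (u = 14*(-2) = -28)
√(u + (1779 + 1023)) = √(-28 + (1779 + 1023)) = √(-28 + 2802) = √2774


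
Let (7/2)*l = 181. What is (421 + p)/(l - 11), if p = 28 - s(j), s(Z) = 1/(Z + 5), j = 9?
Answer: 419/38 ≈ 11.026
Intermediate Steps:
l = 362/7 (l = (2/7)*181 = 362/7 ≈ 51.714)
s(Z) = 1/(5 + Z)
p = 391/14 (p = 28 - 1/(5 + 9) = 28 - 1/14 = 391/14 ≈ 27.929)
(421 + p)/(l - 11) = (421 + 391/14)/(362/7 - 11) = 6285/(14*(285/7)) = (6285/14)*(7/285) = 419/38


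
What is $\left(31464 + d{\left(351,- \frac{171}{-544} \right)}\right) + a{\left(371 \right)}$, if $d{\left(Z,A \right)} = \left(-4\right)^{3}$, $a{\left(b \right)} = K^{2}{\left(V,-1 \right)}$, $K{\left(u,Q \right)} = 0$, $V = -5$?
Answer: $31400$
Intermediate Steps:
$a{\left(b \right)} = 0$ ($a{\left(b \right)} = 0^{2} = 0$)
$d{\left(Z,A \right)} = -64$
$\left(31464 + d{\left(351,- \frac{171}{-544} \right)}\right) + a{\left(371 \right)} = \left(31464 - 64\right) + 0 = 31400 + 0 = 31400$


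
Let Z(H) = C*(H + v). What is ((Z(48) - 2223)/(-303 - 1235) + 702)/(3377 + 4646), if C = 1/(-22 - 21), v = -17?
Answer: 23260844/265296541 ≈ 0.087679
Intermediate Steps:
C = -1/43 (C = 1/(-43) = -1/43 ≈ -0.023256)
Z(H) = 17/43 - H/43 (Z(H) = -(H - 17)/43 = -(-17 + H)/43 = 17/43 - H/43)
((Z(48) - 2223)/(-303 - 1235) + 702)/(3377 + 4646) = (((17/43 - 1/43*48) - 2223)/(-303 - 1235) + 702)/(3377 + 4646) = (((17/43 - 48/43) - 2223)/(-1538) + 702)/8023 = ((-31/43 - 2223)*(-1/1538) + 702)*(1/8023) = (-95620/43*(-1/1538) + 702)*(1/8023) = (47810/33067 + 702)*(1/8023) = (23260844/33067)*(1/8023) = 23260844/265296541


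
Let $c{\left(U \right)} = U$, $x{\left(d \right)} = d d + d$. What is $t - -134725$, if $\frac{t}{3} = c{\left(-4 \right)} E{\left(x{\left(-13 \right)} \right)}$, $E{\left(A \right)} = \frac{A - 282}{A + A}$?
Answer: $\frac{1751488}{13} \approx 1.3473 \cdot 10^{5}$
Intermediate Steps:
$x{\left(d \right)} = d + d^{2}$ ($x{\left(d \right)} = d^{2} + d = d + d^{2}$)
$E{\left(A \right)} = \frac{-282 + A}{2 A}$
$t = \frac{63}{13}$ ($t = 3 \left(- 4 \frac{-282 - 13 \left(1 - 13\right)}{2 \left(- 13 \left(1 - 13\right)\right)}\right) = 3 \left(- 4 \frac{-282 - -156}{2 \left(\left(-13\right) \left(-12\right)\right)}\right) = 3 \left(- 4 \frac{-282 + 156}{2 \cdot 156}\right) = 3 \left(- 4 \cdot \frac{1}{2} \cdot \frac{1}{156} \left(-126\right)\right) = 3 \left(\left(-4\right) \left(- \frac{21}{52}\right)\right) = 3 \cdot \frac{21}{13} = \frac{63}{13} \approx 4.8462$)
$t - -134725 = \frac{63}{13} - -134725 = \frac{63}{13} + 134725 = \frac{1751488}{13}$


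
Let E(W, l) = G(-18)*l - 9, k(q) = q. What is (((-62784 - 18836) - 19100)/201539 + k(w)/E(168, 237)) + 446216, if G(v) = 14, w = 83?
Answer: 297577809982273/666892551 ≈ 4.4622e+5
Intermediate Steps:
E(W, l) = -9 + 14*l (E(W, l) = 14*l - 9 = -9 + 14*l)
(((-62784 - 18836) - 19100)/201539 + k(w)/E(168, 237)) + 446216 = (((-62784 - 18836) - 19100)/201539 + 83/(-9 + 14*237)) + 446216 = ((-81620 - 19100)*(1/201539) + 83/(-9 + 3318)) + 446216 = (-100720*1/201539 + 83/3309) + 446216 = (-100720/201539 + 83*(1/3309)) + 446216 = (-100720/201539 + 83/3309) + 446216 = -316554743/666892551 + 446216 = 297577809982273/666892551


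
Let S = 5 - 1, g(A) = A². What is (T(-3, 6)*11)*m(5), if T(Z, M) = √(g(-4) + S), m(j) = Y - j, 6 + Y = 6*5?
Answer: 418*√5 ≈ 934.68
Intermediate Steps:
Y = 24 (Y = -6 + 6*5 = -6 + 30 = 24)
S = 4
m(j) = 24 - j
T(Z, M) = 2*√5 (T(Z, M) = √((-4)² + 4) = √(16 + 4) = √20 = 2*√5)
(T(-3, 6)*11)*m(5) = ((2*√5)*11)*(24 - 1*5) = (22*√5)*(24 - 5) = (22*√5)*19 = 418*√5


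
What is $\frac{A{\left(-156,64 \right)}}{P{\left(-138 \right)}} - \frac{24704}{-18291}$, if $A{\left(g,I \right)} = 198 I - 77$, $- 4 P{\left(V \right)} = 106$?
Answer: $- \frac{459440978}{969423} \approx -473.93$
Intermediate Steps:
$P{\left(V \right)} = - \frac{53}{2}$ ($P{\left(V \right)} = \left(- \frac{1}{4}\right) 106 = - \frac{53}{2}$)
$A{\left(g,I \right)} = -77 + 198 I$
$\frac{A{\left(-156,64 \right)}}{P{\left(-138 \right)}} - \frac{24704}{-18291} = \frac{-77 + 198 \cdot 64}{- \frac{53}{2}} - \frac{24704}{-18291} = \left(-77 + 12672\right) \left(- \frac{2}{53}\right) - - \frac{24704}{18291} = 12595 \left(- \frac{2}{53}\right) + \frac{24704}{18291} = - \frac{25190}{53} + \frac{24704}{18291} = - \frac{459440978}{969423}$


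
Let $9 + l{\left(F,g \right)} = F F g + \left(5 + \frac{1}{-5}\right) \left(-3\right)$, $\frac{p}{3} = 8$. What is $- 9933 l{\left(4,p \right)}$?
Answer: $- \frac{17909199}{5} \approx -3.5818 \cdot 10^{6}$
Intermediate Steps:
$p = 24$ ($p = 3 \cdot 8 = 24$)
$l{\left(F,g \right)} = - \frac{117}{5} + g F^{2}$ ($l{\left(F,g \right)} = -9 + \left(F F g + \left(5 + \frac{1}{-5}\right) \left(-3\right)\right) = -9 + \left(F^{2} g + \left(5 - \frac{1}{5}\right) \left(-3\right)\right) = -9 + \left(g F^{2} + \frac{24}{5} \left(-3\right)\right) = -9 + \left(g F^{2} - \frac{72}{5}\right) = -9 + \left(- \frac{72}{5} + g F^{2}\right) = - \frac{117}{5} + g F^{2}$)
$- 9933 l{\left(4,p \right)} = - 9933 \left(- \frac{117}{5} + 24 \cdot 4^{2}\right) = - 9933 \left(- \frac{117}{5} + 24 \cdot 16\right) = - 9933 \left(- \frac{117}{5} + 384\right) = \left(-9933\right) \frac{1803}{5} = - \frac{17909199}{5}$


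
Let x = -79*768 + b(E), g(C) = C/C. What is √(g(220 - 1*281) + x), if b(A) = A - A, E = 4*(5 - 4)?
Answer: 13*I*√359 ≈ 246.31*I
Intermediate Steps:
E = 4 (E = 4*1 = 4)
b(A) = 0
g(C) = 1
x = -60672 (x = -79*768 + 0 = -60672 + 0 = -60672)
√(g(220 - 1*281) + x) = √(1 - 60672) = √(-60671) = 13*I*√359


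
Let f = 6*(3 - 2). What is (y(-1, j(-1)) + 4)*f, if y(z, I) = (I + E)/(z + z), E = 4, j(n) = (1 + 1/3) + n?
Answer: 11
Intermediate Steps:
f = 6 (f = 6*1 = 6)
j(n) = 4/3 + n (j(n) = (1 + 1/3) + n = 4/3 + n)
y(z, I) = (4 + I)/(2*z) (y(z, I) = (I + 4)/(z + z) = (4 + I)/((2*z)) = (4 + I)*(1/(2*z)) = (4 + I)/(2*z))
(y(-1, j(-1)) + 4)*f = ((1/2)*(4 + (4/3 - 1))/(-1) + 4)*6 = ((1/2)*(-1)*(4 + 1/3) + 4)*6 = ((1/2)*(-1)*(13/3) + 4)*6 = (-13/6 + 4)*6 = (11/6)*6 = 11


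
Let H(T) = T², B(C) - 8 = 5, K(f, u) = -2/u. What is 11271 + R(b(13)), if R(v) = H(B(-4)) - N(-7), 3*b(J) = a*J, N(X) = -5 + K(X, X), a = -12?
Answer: 80113/7 ≈ 11445.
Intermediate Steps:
N(X) = -5 - 2/X
b(J) = -4*J (b(J) = (-12*J)/3 = -4*J)
B(C) = 13 (B(C) = 8 + 5 = 13)
R(v) = 1216/7 (R(v) = 13² - (-5 - 2/(-7)) = 169 - (-5 - 2*(-⅐)) = 169 - (-5 + 2/7) = 169 - 1*(-33/7) = 169 + 33/7 = 1216/7)
11271 + R(b(13)) = 11271 + 1216/7 = 80113/7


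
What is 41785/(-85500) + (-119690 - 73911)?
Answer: -3310585457/17100 ≈ -1.9360e+5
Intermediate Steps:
41785/(-85500) + (-119690 - 73911) = 41785*(-1/85500) - 193601 = -8357/17100 - 193601 = -3310585457/17100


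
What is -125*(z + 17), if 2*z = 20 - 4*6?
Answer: -1875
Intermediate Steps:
z = -2 (z = (20 - 4*6)/2 = (20 - 1*24)/2 = (20 - 24)/2 = (½)*(-4) = -2)
-125*(z + 17) = -125*(-2 + 17) = -125*15 = -1875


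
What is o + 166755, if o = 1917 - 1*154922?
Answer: 13750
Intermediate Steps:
o = -153005 (o = 1917 - 154922 = -153005)
o + 166755 = -153005 + 166755 = 13750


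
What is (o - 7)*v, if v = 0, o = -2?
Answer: 0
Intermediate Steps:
(o - 7)*v = (-2 - 7)*0 = -9*0 = 0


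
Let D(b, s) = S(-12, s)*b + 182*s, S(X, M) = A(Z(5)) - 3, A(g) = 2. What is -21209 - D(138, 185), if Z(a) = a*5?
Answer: -54741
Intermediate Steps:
Z(a) = 5*a
S(X, M) = -1 (S(X, M) = 2 - 3 = -1)
D(b, s) = -b + 182*s
-21209 - D(138, 185) = -21209 - (-1*138 + 182*185) = -21209 - (-138 + 33670) = -21209 - 1*33532 = -21209 - 33532 = -54741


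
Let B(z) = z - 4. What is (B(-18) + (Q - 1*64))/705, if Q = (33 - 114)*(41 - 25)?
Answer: -1382/705 ≈ -1.9603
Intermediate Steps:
B(z) = -4 + z
Q = -1296 (Q = -81*16 = -1296)
(B(-18) + (Q - 1*64))/705 = ((-4 - 18) + (-1296 - 1*64))/705 = (-22 + (-1296 - 64))*(1/705) = (-22 - 1360)*(1/705) = -1382*1/705 = -1382/705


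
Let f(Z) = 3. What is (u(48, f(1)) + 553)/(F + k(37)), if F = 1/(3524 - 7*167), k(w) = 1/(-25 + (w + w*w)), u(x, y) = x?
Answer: 1954605255/3736 ≈ 5.2318e+5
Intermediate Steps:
k(w) = 1/(-25 + w + w²) (k(w) = 1/(-25 + (w + w²)) = 1/(-25 + w + w²))
F = 1/2355 (F = 1/(3524 - 1169) = 1/2355 ≈ 0.00042463)
(u(48, f(1)) + 553)/(F + k(37)) = (48 + 553)/(1/2355 + 1/(-25 + 37 + 37²)) = 601/(1/2355 + 1/(-25 + 37 + 1369)) = 601/(1/2355 + 1/1381) = 601/(3736/3252255) = 601*(3252255/3736) = 1954605255/3736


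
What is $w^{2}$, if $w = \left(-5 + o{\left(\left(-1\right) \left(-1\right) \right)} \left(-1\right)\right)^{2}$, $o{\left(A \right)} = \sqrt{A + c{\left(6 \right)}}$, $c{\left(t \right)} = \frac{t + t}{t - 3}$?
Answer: $\left(5 + \sqrt{5}\right)^{4} \approx 2741.6$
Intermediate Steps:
$c{\left(t \right)} = \frac{2 t}{-3 + t}$
$o{\left(A \right)} = \sqrt{4 + A}$ ($o{\left(A \right)} = \sqrt{A + 2 \cdot 6 \frac{1}{-3 + 6}} = \sqrt{A + 2 \cdot 6 \cdot \frac{1}{3}} = \sqrt{A + 4} = \sqrt{4 + A}$)
$w = \left(-5 - \sqrt{5}\right)^{2}$ ($w = \left(-5 + \sqrt{4 - -1} \left(-1\right)\right)^{2} = \left(-5 + \sqrt{4 + 1} \left(-1\right)\right)^{2} = \left(-5 + \sqrt{5} \left(-1\right)\right)^{2} = \left(-5 - \sqrt{5}\right)^{2} \approx 52.361$)
$w^{2} = \left(\left(5 + \sqrt{5}\right)^{2}\right)^{2} = \left(5 + \sqrt{5}\right)^{4}$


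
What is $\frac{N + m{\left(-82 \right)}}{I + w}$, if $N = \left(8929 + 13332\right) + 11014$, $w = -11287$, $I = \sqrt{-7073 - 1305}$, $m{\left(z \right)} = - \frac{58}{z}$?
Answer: $- \frac{5132966416}{1741198209} - \frac{454768 i \sqrt{8378}}{1741198209} \approx -2.948 - 0.023906 i$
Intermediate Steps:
$I = i \sqrt{8378}$ ($I = \sqrt{-8378} = i \sqrt{8378} \approx 91.531 i$)
$N = 33275$ ($N = 22261 + 11014 = 33275$)
$\frac{N + m{\left(-82 \right)}}{I + w} = \frac{33275 - \frac{58}{-82}}{i \sqrt{8378} - 11287} = \frac{33275 - - \frac{29}{41}}{-11287 + i \sqrt{8378}} = \frac{33275 + \frac{29}{41}}{-11287 + i \sqrt{8378}} = \frac{1364304}{41 \left(-11287 + i \sqrt{8378}\right)}$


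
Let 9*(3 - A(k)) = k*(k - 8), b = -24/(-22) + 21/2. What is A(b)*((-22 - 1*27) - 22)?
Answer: 167489/1452 ≈ 115.35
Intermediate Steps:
b = 255/22 (b = -24*(-1/22) + 21*(½) = 12/11 + 21/2 = 255/22 ≈ 11.591)
A(k) = 3 - k*(-8 + k)/9 (A(k) = 3 - k*(k - 8)/9 = 3 - k*(-8 + k)/9)
A(b)*((-22 - 1*27) - 22) = (3 - (255/22)²/9 + (8/9)*(255/22))*((-22 - 1*27) - 22) = (3 - ⅑*65025/484 + 340/33)*((-22 - 27) - 22) = (3 - 7225/484 + 340/33)*(-49 - 22) = -2359/1452*(-71) = 167489/1452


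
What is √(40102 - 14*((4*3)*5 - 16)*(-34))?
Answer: √61046 ≈ 247.07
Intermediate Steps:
√(40102 - 14*((4*3)*5 - 16)*(-34)) = √(40102 - 14*(12*5 - 16)*(-34)) = √(40102 - 14*(60 - 16)*(-34)) = √(40102 - 14*44*(-34)) = √(40102 - 616*(-34)) = √(40102 + 20944) = √61046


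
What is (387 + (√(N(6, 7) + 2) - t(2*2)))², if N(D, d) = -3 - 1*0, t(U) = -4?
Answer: (391 + I)² ≈ 1.5288e+5 + 782.0*I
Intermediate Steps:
N(D, d) = -3 (N(D, d) = -3 + 0 = -3)
(387 + (√(N(6, 7) + 2) - t(2*2)))² = (387 + (√(-3 + 2) - 1*(-4)))² = (387 + (√(-1) + 4))² = (387 + (I + 4))² = (387 + (4 + I))² = (391 + I)²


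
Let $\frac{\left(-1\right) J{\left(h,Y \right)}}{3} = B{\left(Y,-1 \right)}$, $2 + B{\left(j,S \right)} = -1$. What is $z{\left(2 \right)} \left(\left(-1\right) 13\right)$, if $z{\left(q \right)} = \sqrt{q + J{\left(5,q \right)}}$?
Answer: $- 13 \sqrt{11} \approx -43.116$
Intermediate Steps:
$B{\left(j,S \right)} = -3$ ($B{\left(j,S \right)} = -2 - 1 = -3$)
$J{\left(h,Y \right)} = 9$ ($J{\left(h,Y \right)} = \left(-3\right) \left(-3\right) = 9$)
$z{\left(q \right)} = \sqrt{9 + q}$ ($z{\left(q \right)} = \sqrt{q + 9} = \sqrt{9 + q}$)
$z{\left(2 \right)} \left(\left(-1\right) 13\right) = \sqrt{9 + 2} \left(\left(-1\right) 13\right) = \sqrt{11} \left(-13\right) = - 13 \sqrt{11}$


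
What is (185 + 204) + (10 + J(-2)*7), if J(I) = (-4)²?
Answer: 511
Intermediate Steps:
J(I) = 16
(185 + 204) + (10 + J(-2)*7) = (185 + 204) + (10 + 16*7) = 389 + (10 + 112) = 389 + 122 = 511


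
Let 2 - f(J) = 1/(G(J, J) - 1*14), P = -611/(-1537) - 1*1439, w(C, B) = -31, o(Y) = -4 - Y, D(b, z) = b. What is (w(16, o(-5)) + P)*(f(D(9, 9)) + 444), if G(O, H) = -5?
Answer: -19143152025/29203 ≈ -6.5552e+5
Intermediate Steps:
P = -2211132/1537 (P = -611*(-1/1537) - 1439 = 611/1537 - 1439 = -2211132/1537 ≈ -1438.6)
f(J) = 39/19 (f(J) = 2 - 1/(-5 - 1*14) = 2 - 1/(-5 - 14) = 2 - 1/(-19) = 2 - 1*(-1/19) = 2 + 1/19 = 39/19)
(w(16, o(-5)) + P)*(f(D(9, 9)) + 444) = (-31 - 2211132/1537)*(39/19 + 444) = -2258779/1537*8475/19 = -19143152025/29203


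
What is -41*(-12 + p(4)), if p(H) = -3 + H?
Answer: 451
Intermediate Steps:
-41*(-12 + p(4)) = -41*(-12 + (-3 + 4)) = -41*(-12 + 1) = -41*(-11) = 451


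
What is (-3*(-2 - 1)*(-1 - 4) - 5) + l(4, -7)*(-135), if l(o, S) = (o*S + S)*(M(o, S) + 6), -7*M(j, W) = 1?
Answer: 27625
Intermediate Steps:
M(j, W) = -⅐ (M(j, W) = -⅐*1 = -⅐)
l(o, S) = 41*S/7 + 41*S*o/7 (l(o, S) = (o*S + S)*(-⅐ + 6) = (S*o + S)*(41/7) = (S + S*o)*(41/7) = 41*S/7 + 41*S*o/7)
(-3*(-2 - 1)*(-1 - 4) - 5) + l(4, -7)*(-135) = (-3*(-2 - 1)*(-1 - 4) - 5) + ((41/7)*(-7)*(1 + 4))*(-135) = (-(-9)*(-5) - 5) + ((41/7)*(-7)*5)*(-135) = (-3*15 - 5) - 205*(-135) = (-45 - 5) + 27675 = -50 + 27675 = 27625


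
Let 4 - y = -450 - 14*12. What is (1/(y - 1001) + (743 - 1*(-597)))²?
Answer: 257920763881/143641 ≈ 1.7956e+6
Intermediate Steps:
y = 622 (y = 4 - (-450 - 14*12) = 4 - (-450 - 1*168) = 4 - (-450 - 168) = 4 - 1*(-618) = 4 + 618 = 622)
(1/(y - 1001) + (743 - 1*(-597)))² = (1/(622 - 1001) + (743 - 1*(-597)))² = (1/(-379) + (743 + 597))² = (-1/379 + 1340)² = (507859/379)² = 257920763881/143641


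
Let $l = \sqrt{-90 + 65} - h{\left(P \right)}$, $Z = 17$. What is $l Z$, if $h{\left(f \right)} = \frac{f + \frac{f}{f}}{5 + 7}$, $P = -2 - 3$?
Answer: $\frac{17}{3} + 85 i \approx 5.6667 + 85.0 i$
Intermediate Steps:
$P = -5$ ($P = -2 - 3 = -5$)
$h{\left(f \right)} = \frac{1}{12} + \frac{f}{12}$ ($h{\left(f \right)} = \frac{f + 1}{12} = \left(1 + f\right) \frac{1}{12} = \frac{1}{12} + \frac{f}{12}$)
$l = \frac{1}{3} + 5 i$ ($l = \sqrt{-90 + 65} - \left(\frac{1}{12} + \frac{1}{12} \left(-5\right)\right) = \sqrt{-25} - \left(\frac{1}{12} - \frac{5}{12}\right) = 5 i - - \frac{1}{3} = 5 i + \frac{1}{3} = \frac{1}{3} + 5 i \approx 0.33333 + 5.0 i$)
$l Z = \left(\frac{1}{3} + 5 i\right) 17 = \frac{17}{3} + 85 i$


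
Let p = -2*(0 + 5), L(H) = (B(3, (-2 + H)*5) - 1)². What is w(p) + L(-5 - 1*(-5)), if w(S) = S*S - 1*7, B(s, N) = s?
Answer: 97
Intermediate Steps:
L(H) = 4 (L(H) = (3 - 1)² = 2² = 4)
p = -10 (p = -2*5 = -10)
w(S) = -7 + S² (w(S) = S² - 7 = -7 + S²)
w(p) + L(-5 - 1*(-5)) = (-7 + (-10)²) + 4 = (-7 + 100) + 4 = 93 + 4 = 97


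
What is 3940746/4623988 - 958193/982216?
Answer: -140002290137/1135438749352 ≈ -0.12330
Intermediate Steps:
3940746/4623988 - 958193/982216 = 3940746*(1/4623988) - 958193*1/982216 = 1970373/2311994 - 958193/982216 = -140002290137/1135438749352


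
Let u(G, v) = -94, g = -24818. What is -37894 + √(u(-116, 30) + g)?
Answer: -37894 + 12*I*√173 ≈ -37894.0 + 157.84*I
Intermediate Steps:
-37894 + √(u(-116, 30) + g) = -37894 + √(-94 - 24818) = -37894 + √(-24912) = -37894 + 12*I*√173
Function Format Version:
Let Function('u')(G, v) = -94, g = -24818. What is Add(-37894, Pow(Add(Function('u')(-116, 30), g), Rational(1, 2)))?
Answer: Add(-37894, Mul(12, I, Pow(173, Rational(1, 2)))) ≈ Add(-37894., Mul(157.84, I))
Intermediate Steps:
Add(-37894, Pow(Add(Function('u')(-116, 30), g), Rational(1, 2))) = Add(-37894, Pow(Add(-94, -24818), Rational(1, 2))) = Add(-37894, Pow(-24912, Rational(1, 2))) = Add(-37894, Mul(12, I, Pow(173, Rational(1, 2))))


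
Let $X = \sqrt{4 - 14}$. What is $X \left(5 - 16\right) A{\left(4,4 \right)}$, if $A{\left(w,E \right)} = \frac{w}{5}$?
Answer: $- \frac{44 i \sqrt{10}}{5} \approx - 27.828 i$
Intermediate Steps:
$A{\left(w,E \right)} = \frac{w}{5}$ ($A{\left(w,E \right)} = w \frac{1}{5} = \frac{w}{5}$)
$X = i \sqrt{10}$ ($X = \sqrt{-10} = i \sqrt{10} \approx 3.1623 i$)
$X \left(5 - 16\right) A{\left(4,4 \right)} = i \sqrt{10} \left(5 - 16\right) \frac{1}{5} \cdot 4 = i \sqrt{10} \left(5 - 16\right) \frac{4}{5} = i \sqrt{10} \left(-11\right) \frac{4}{5} = - 11 i \sqrt{10} \cdot \frac{4}{5} = - \frac{44 i \sqrt{10}}{5}$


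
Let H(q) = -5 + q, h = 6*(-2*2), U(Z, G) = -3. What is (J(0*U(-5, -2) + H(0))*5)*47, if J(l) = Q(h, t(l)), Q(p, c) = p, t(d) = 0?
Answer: -5640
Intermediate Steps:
h = -24 (h = 6*(-4) = -24)
J(l) = -24
(J(0*U(-5, -2) + H(0))*5)*47 = -24*5*47 = -120*47 = -5640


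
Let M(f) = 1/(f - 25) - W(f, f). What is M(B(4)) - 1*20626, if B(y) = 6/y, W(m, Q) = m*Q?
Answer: -3878119/188 ≈ -20628.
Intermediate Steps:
W(m, Q) = Q*m
M(f) = 1/(-25 + f) - f² (M(f) = 1/(f - 25) - f*f = 1/(-25 + f) - f²)
M(B(4)) - 1*20626 = (1 - (6/4)³ + 25*(6/4)²)/(-25 + 6/4) - 1*20626 = (1 - (6*(¼))³ + 25*(6*(¼))²)/(-25 + 6*(¼)) - 20626 = (1 - (3/2)³ + 25*(3/2)²)/(-25 + 3/2) - 20626 = (1 - 1*27/8 + 25*(9/4))/(-47/2) - 20626 = -2*(1 - 27/8 + 225/4)/47 - 20626 = -2/47*431/8 - 20626 = -431/188 - 20626 = -3878119/188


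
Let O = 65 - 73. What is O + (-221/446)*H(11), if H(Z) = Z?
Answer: -5999/446 ≈ -13.451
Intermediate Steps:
O = -8
O + (-221/446)*H(11) = -8 - 221/446*11 = -8 - 2431/446 = -5999/446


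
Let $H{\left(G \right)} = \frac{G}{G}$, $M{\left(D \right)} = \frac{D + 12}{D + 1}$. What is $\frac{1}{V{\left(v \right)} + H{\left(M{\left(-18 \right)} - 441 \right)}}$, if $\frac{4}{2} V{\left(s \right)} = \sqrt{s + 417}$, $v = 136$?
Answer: $- \frac{4}{549} + \frac{2 \sqrt{553}}{549} \approx 0.078382$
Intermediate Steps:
$M{\left(D \right)} = \frac{12 + D}{1 + D}$
$V{\left(s \right)} = \frac{\sqrt{417 + s}}{2}$ ($V{\left(s \right)} = \frac{\sqrt{s + 417}}{2} = \frac{\sqrt{417 + s}}{2}$)
$H{\left(G \right)} = 1$
$\frac{1}{V{\left(v \right)} + H{\left(M{\left(-18 \right)} - 441 \right)}} = \frac{1}{\frac{\sqrt{417 + 136}}{2} + 1} = \frac{1}{\frac{\sqrt{553}}{2} + 1} = \frac{1}{1 + \frac{\sqrt{553}}{2}}$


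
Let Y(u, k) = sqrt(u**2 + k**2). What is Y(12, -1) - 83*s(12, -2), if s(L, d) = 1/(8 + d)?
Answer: -83/6 + sqrt(145) ≈ -1.7917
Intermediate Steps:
Y(u, k) = sqrt(k**2 + u**2)
Y(12, -1) - 83*s(12, -2) = sqrt((-1)**2 + 12**2) - 83/(8 - 2) = sqrt(1 + 144) - 83/6 = sqrt(145) - 83*1/6 = sqrt(145) - 83/6 = -83/6 + sqrt(145)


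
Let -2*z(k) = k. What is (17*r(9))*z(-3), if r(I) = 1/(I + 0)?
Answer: 17/6 ≈ 2.8333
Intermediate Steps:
r(I) = 1/I
z(k) = -k/2
(17*r(9))*z(-3) = (17/9)*(-½*(-3)) = (17*(⅑))*(3/2) = (17/9)*(3/2) = 17/6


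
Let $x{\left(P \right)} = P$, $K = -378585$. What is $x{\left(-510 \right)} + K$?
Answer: $-379095$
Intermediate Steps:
$x{\left(-510 \right)} + K = -510 - 378585 = -379095$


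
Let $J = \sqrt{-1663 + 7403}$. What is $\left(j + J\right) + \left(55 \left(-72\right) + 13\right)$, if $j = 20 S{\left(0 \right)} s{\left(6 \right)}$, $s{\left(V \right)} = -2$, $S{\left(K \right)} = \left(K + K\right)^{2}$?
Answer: $-3947 + 2 \sqrt{1435} \approx -3871.2$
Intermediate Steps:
$S{\left(K \right)} = 4 K^{2}$ ($S{\left(K \right)} = \left(2 K\right)^{2} = 4 K^{2}$)
$J = 2 \sqrt{1435}$ ($J = \sqrt{5740} = 2 \sqrt{1435} \approx 75.763$)
$j = 0$ ($j = 20 \cdot 4 \cdot 0^{2} \left(-2\right) = 20 \cdot 4 \cdot 0 \left(-2\right) = 20 \cdot 0 \left(-2\right) = 0 \left(-2\right) = 0$)
$\left(j + J\right) + \left(55 \left(-72\right) + 13\right) = \left(0 + 2 \sqrt{1435}\right) + \left(55 \left(-72\right) + 13\right) = 2 \sqrt{1435} + \left(-3960 + 13\right) = 2 \sqrt{1435} - 3947 = -3947 + 2 \sqrt{1435}$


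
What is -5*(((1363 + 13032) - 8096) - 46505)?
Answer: 201030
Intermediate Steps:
-5*(((1363 + 13032) - 8096) - 46505) = -5*((14395 - 8096) - 46505) = -5*(6299 - 46505) = -5*(-40206) = 201030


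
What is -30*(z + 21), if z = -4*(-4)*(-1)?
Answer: -150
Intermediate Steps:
z = -16 (z = 16*(-1) = -16)
-30*(z + 21) = -30*(-16 + 21) = -30*5 = -150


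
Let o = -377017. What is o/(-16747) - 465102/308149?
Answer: 108388348339/5160571303 ≈ 21.003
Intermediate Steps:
o/(-16747) - 465102/308149 = -377017/(-16747) - 465102/308149 = -377017*(-1/16747) - 465102*1/308149 = 377017/16747 - 465102/308149 = 108388348339/5160571303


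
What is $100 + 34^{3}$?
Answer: $39404$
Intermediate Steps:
$100 + 34^{3} = 100 + 39304 = 39404$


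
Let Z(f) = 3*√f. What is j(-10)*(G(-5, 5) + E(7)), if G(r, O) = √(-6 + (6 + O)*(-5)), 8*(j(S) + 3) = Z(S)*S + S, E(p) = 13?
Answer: -(13 + I*√61)*(17 + 15*I*√10)/4 ≈ 37.368 - 187.35*I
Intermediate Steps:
j(S) = -3 + S/8 + 3*S^(3/2)/8 (j(S) = -3 + ((3*√S)*S + S)/8 = -3 + (3*S^(3/2) + S)/8 = -3 + (S + 3*S^(3/2))/8 = -3 + (S/8 + 3*S^(3/2)/8) = -3 + S/8 + 3*S^(3/2)/8)
G(r, O) = √(-36 - 5*O) (G(r, O) = √(-6 + (-30 - 5*O)) = √(-36 - 5*O))
j(-10)*(G(-5, 5) + E(7)) = (-3 + (⅛)*(-10) + 3*(-10)^(3/2)/8)*(√(-36 - 5*5) + 13) = (-3 - 5/4 + 3*(-10*I*√10)/8)*(√(-36 - 25) + 13) = (-3 - 5/4 - 15*I*√10/4)*(√(-61) + 13) = (-17/4 - 15*I*√10/4)*(I*√61 + 13) = (-17/4 - 15*I*√10/4)*(13 + I*√61) = (13 + I*√61)*(-17/4 - 15*I*√10/4)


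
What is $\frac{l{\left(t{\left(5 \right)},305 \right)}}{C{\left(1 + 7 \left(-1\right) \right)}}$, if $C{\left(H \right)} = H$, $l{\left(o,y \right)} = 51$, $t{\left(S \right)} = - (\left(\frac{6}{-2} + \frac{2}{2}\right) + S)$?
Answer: $- \frac{17}{2} \approx -8.5$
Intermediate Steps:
$t{\left(S \right)} = 2 - S$ ($t{\left(S \right)} = - (\left(6 \left(- \frac{1}{2}\right) + 2 \cdot \frac{1}{2}\right) + S) = - (\left(-3 + 1\right) + S) = - (-2 + S) = 2 - S$)
$\frac{l{\left(t{\left(5 \right)},305 \right)}}{C{\left(1 + 7 \left(-1\right) \right)}} = \frac{51}{1 + 7 \left(-1\right)} = \frac{51}{1 - 7} = \frac{51}{-6} = 51 \left(- \frac{1}{6}\right) = - \frac{17}{2}$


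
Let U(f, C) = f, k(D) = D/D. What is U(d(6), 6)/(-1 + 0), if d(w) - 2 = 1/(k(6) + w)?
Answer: -15/7 ≈ -2.1429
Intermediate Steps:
k(D) = 1
d(w) = 2 + 1/(1 + w)
U(d(6), 6)/(-1 + 0) = ((3 + 2*6)/(1 + 6))/(-1 + 0) = ((3 + 12)/7)/(-1) = ((⅐)*15)*(-1) = (15/7)*(-1) = -15/7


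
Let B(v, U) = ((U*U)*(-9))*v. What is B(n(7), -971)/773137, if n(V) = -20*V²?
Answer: 8315857620/773137 ≈ 10756.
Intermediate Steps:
B(v, U) = -9*v*U² (B(v, U) = (U²*(-9))*v = (-9*U²)*v = -9*v*U²)
B(n(7), -971)/773137 = -9*(-20*7²)*(-971)²/773137 = -9*(-20*49)*942841*(1/773137) = -9*(-980)*942841*(1/773137) = 8315857620*(1/773137) = 8315857620/773137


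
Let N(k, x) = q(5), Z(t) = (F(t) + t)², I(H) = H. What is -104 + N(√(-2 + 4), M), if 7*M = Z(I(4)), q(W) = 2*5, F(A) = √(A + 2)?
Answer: -94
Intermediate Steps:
F(A) = √(2 + A)
q(W) = 10
Z(t) = (t + √(2 + t))² (Z(t) = (√(2 + t) + t)² = (t + √(2 + t))²)
M = (4 + √6)²/7 (M = (4 + √(2 + 4))²/7 = (4 + √6)²/7 ≈ 5.9423)
N(k, x) = 10
-104 + N(√(-2 + 4), M) = -104 + 10 = -94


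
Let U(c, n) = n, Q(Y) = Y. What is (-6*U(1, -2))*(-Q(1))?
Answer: -12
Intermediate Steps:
(-6*U(1, -2))*(-Q(1)) = (-6*(-2))*(-1*1) = 12*(-1) = -12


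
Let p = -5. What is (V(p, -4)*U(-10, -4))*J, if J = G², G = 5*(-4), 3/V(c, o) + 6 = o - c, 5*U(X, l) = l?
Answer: 192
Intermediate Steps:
U(X, l) = l/5
V(c, o) = 3/(-6 + o - c) (V(c, o) = 3/(-6 + (o - c)) = 3/(-6 + o - c))
G = -20
J = 400 (J = (-20)² = 400)
(V(p, -4)*U(-10, -4))*J = ((-3/(6 - 5 - 1*(-4)))*((⅕)*(-4)))*400 = (-3/(6 - 5 + 4)*(-⅘))*400 = (-3/5*(-⅘))*400 = (-3*⅕*(-⅘))*400 = -⅗*(-⅘)*400 = (12/25)*400 = 192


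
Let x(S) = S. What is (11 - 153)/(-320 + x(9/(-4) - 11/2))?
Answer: 568/1311 ≈ 0.43326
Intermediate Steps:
(11 - 153)/(-320 + x(9/(-4) - 11/2)) = (11 - 153)/(-320 + (9/(-4) - 11/2)) = -142/(-320 + (9*(-1/4) - 11*1/2)) = -142/(-320 + (-9/4 - 11/2)) = -142/(-320 - 31/4) = -142/(-1311/4) = -142*(-4/1311) = 568/1311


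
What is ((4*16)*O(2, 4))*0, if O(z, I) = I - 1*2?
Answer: 0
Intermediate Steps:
O(z, I) = -2 + I (O(z, I) = I - 2 = -2 + I)
((4*16)*O(2, 4))*0 = ((4*16)*(-2 + 4))*0 = (64*2)*0 = 128*0 = 0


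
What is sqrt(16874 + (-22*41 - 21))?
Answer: sqrt(15951) ≈ 126.30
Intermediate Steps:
sqrt(16874 + (-22*41 - 21)) = sqrt(16874 + (-902 - 21)) = sqrt(16874 - 923) = sqrt(15951)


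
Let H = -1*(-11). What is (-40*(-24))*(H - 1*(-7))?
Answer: 17280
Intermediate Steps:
H = 11
(-40*(-24))*(H - 1*(-7)) = (-40*(-24))*(11 - 1*(-7)) = 960*(11 + 7) = 960*18 = 17280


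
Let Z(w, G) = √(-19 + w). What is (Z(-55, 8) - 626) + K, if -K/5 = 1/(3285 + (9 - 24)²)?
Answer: -439453/702 + I*√74 ≈ -626.0 + 8.6023*I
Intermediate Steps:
K = -1/702 (K = -5/(3285 + (9 - 24)²) = -5/(3285 + (-15)²) = -5/(3285 + 225) = -5/3510 = -5*1/3510 = -1/702 ≈ -0.0014245)
(Z(-55, 8) - 626) + K = (√(-19 - 55) - 626) - 1/702 = (√(-74) - 626) - 1/702 = (I*√74 - 626) - 1/702 = (-626 + I*√74) - 1/702 = -439453/702 + I*√74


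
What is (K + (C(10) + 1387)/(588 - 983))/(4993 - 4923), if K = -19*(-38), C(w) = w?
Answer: 283793/27650 ≈ 10.264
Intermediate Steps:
K = 722
(K + (C(10) + 1387)/(588 - 983))/(4993 - 4923) = (722 + (10 + 1387)/(588 - 983))/(4993 - 4923) = (722 + 1397/(-395))/70 = (722 + 1397*(-1/395))*(1/70) = (722 - 1397/395)*(1/70) = (283793/395)*(1/70) = 283793/27650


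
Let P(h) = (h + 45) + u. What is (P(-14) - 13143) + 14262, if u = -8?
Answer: 1142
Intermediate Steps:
P(h) = 37 + h (P(h) = (h + 45) - 8 = (45 + h) - 8 = 37 + h)
(P(-14) - 13143) + 14262 = ((37 - 14) - 13143) + 14262 = (23 - 13143) + 14262 = -13120 + 14262 = 1142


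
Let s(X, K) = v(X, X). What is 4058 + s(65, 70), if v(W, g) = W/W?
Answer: 4059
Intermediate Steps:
v(W, g) = 1
s(X, K) = 1
4058 + s(65, 70) = 4058 + 1 = 4059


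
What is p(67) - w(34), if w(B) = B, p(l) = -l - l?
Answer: -168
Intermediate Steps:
p(l) = -2*l
p(67) - w(34) = -2*67 - 1*34 = -134 - 34 = -168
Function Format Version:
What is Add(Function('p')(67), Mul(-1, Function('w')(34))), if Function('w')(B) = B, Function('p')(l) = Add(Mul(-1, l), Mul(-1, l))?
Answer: -168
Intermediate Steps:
Function('p')(l) = Mul(-2, l)
Add(Function('p')(67), Mul(-1, Function('w')(34))) = Add(Mul(-2, 67), Mul(-1, 34)) = Add(-134, -34) = -168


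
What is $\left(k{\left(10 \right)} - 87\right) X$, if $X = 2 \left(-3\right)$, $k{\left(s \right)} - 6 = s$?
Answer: $426$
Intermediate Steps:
$k{\left(s \right)} = 6 + s$
$X = -6$
$\left(k{\left(10 \right)} - 87\right) X = \left(\left(6 + 10\right) - 87\right) \left(-6\right) = \left(16 - 87\right) \left(-6\right) = \left(-71\right) \left(-6\right) = 426$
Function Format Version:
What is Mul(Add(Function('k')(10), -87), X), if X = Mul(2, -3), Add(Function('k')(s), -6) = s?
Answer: 426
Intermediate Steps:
Function('k')(s) = Add(6, s)
X = -6
Mul(Add(Function('k')(10), -87), X) = Mul(Add(Add(6, 10), -87), -6) = Mul(Add(16, -87), -6) = Mul(-71, -6) = 426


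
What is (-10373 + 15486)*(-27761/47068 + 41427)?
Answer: 9969625360075/47068 ≈ 2.1181e+8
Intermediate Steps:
(-10373 + 15486)*(-27761/47068 + 41427) = 5113*(-27761*1/47068 + 41427) = 5113*(-27761/47068 + 41427) = 5113*(1949858275/47068) = 9969625360075/47068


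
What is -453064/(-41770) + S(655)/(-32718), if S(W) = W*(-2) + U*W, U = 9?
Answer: 1045130893/97616490 ≈ 10.706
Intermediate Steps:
S(W) = 7*W (S(W) = W*(-2) + 9*W = -2*W + 9*W = 7*W)
-453064/(-41770) + S(655)/(-32718) = -453064/(-41770) + (7*655)/(-32718) = -453064*(-1/41770) + 4585*(-1/32718) = 226532/20885 - 655/4674 = 1045130893/97616490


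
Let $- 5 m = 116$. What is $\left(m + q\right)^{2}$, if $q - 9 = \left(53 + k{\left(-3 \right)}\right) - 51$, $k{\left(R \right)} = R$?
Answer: $\frac{5776}{25} \approx 231.04$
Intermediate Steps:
$m = - \frac{116}{5}$ ($m = \left(- \frac{1}{5}\right) 116 = - \frac{116}{5} \approx -23.2$)
$q = 8$ ($q = 9 + \left(\left(53 - 3\right) - 51\right) = 9 + \left(50 - 51\right) = 9 - 1 = 8$)
$\left(m + q\right)^{2} = \left(- \frac{116}{5} + 8\right)^{2} = \left(- \frac{76}{5}\right)^{2} = \frac{5776}{25}$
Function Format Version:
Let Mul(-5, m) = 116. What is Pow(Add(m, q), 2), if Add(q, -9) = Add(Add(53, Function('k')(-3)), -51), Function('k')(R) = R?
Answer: Rational(5776, 25) ≈ 231.04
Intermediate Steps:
m = Rational(-116, 5) (m = Mul(Rational(-1, 5), 116) = Rational(-116, 5) ≈ -23.200)
q = 8 (q = Add(9, Add(Add(53, -3), -51)) = Add(9, Add(50, -51)) = Add(9, -1) = 8)
Pow(Add(m, q), 2) = Pow(Add(Rational(-116, 5), 8), 2) = Pow(Rational(-76, 5), 2) = Rational(5776, 25)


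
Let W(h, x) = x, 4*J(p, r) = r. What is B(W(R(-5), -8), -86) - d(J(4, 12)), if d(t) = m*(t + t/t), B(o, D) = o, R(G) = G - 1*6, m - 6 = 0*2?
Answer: -32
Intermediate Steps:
J(p, r) = r/4
m = 6 (m = 6 + 0*2 = 6 + 0 = 6)
R(G) = -6 + G (R(G) = G - 6 = -6 + G)
d(t) = 6 + 6*t (d(t) = 6*(t + t/t) = 6*(t + 1) = 6*(1 + t) = 6 + 6*t)
B(W(R(-5), -8), -86) - d(J(4, 12)) = -8 - (6 + 6*((¼)*12)) = -8 - (6 + 6*3) = -8 - (6 + 18) = -8 - 1*24 = -8 - 24 = -32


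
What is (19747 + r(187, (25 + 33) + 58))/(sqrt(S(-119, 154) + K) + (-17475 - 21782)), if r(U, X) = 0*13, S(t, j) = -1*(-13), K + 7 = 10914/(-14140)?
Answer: -148127578690/294477355391 - 59241*sqrt(21210)/294477355391 ≈ -0.50305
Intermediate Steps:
K = -54947/7070 (K = -7 + 10914/(-14140) = -7 + 10914*(-1/14140) = -7 - 5457/7070 = -54947/7070 ≈ -7.7719)
S(t, j) = 13
r(U, X) = 0
(19747 + r(187, (25 + 33) + 58))/(sqrt(S(-119, 154) + K) + (-17475 - 21782)) = (19747 + 0)/(sqrt(13 - 54947/7070) + (-17475 - 21782)) = 19747/(sqrt(36963/7070) - 39257) = 19747/(111*sqrt(21210)/7070 - 39257) = 19747/(-39257 + 111*sqrt(21210)/7070)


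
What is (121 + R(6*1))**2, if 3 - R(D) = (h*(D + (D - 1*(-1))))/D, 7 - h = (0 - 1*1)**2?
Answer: 12321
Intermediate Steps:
h = 6 (h = 7 - (0 - 1*1)**2 = 7 - (0 - 1)**2 = 7 - 1*(-1)**2 = 7 - 1*1 = 7 - 1 = 6)
R(D) = 3 - (6 + 12*D)/D (R(D) = 3 - 6*(D + (D - 1*(-1)))/D = 3 - 6*(D + (D + 1))/D = 3 - 6*(D + (1 + D))/D = 3 - 6*(1 + 2*D)/D = 3 - (6 + 12*D)/D)
(121 + R(6*1))**2 = (121 + (-9 - 6/(6*1)))**2 = (121 + (-9 - 6/6))**2 = (121 + (-9 - 6*1/6))**2 = (121 + (-9 - 1))**2 = (121 - 10)**2 = 111**2 = 12321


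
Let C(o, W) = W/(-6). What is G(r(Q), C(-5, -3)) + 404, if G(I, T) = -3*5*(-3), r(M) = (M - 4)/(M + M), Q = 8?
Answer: 449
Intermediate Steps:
C(o, W) = -W/6 (C(o, W) = W*(-1/6) = -W/6)
r(M) = (-4 + M)/(2*M) (r(M) = (-4 + M)/((2*M)) = (-4 + M)*(1/(2*M)) = (-4 + M)/(2*M))
G(I, T) = 45 (G(I, T) = -15*(-3) = 45)
G(r(Q), C(-5, -3)) + 404 = 45 + 404 = 449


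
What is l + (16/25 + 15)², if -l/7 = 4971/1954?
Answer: 276981349/1221250 ≈ 226.80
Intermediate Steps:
l = -34797/1954 ≈ -17.808
l + (16/25 + 15)² = -34797/1954 + (16/25 + 15)² = -34797/1954 + (391/25)² = -34797/1954 + 152881/625 = 276981349/1221250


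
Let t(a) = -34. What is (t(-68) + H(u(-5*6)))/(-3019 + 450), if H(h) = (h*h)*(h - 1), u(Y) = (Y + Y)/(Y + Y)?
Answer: 34/2569 ≈ 0.013235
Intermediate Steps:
u(Y) = 1 (u(Y) = (2*Y)/((2*Y)) = (2*Y)*(1/(2*Y)) = 1)
H(h) = h²*(-1 + h)
(t(-68) + H(u(-5*6)))/(-3019 + 450) = (-34 + 1²*(-1 + 1))/(-3019 + 450) = (-34 + 1*0)/(-2569) = (-34 + 0)*(-1/2569) = -34*(-1/2569) = 34/2569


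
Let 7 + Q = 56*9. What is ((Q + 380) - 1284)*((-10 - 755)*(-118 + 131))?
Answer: 4047615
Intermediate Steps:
Q = 497 (Q = -7 + 56*9 = -7 + 504 = 497)
((Q + 380) - 1284)*((-10 - 755)*(-118 + 131)) = ((497 + 380) - 1284)*((-10 - 755)*(-118 + 131)) = (877 - 1284)*(-765*13) = -407*(-9945) = 4047615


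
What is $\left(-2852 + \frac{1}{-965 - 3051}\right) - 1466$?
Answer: $- \frac{17341089}{4016} \approx -4318.0$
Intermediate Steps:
$\left(-2852 + \frac{1}{-965 - 3051}\right) - 1466 = \left(-2852 + \frac{1}{-4016}\right) - 1466 = \left(-2852 - \frac{1}{4016}\right) - 1466 = - \frac{11453633}{4016} - 1466 = - \frac{17341089}{4016}$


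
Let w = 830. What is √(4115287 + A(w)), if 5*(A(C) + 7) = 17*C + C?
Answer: 2*√1029567 ≈ 2029.4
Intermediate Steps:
A(C) = -7 + 18*C/5 (A(C) = -7 + (17*C + C)/5 = -7 + (18*C)/5 = -7 + 18*C/5)
√(4115287 + A(w)) = √(4115287 + (-7 + (18/5)*830)) = √(4115287 + (-7 + 2988)) = √(4115287 + 2981) = √4118268 = 2*√1029567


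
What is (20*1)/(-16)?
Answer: -5/4 ≈ -1.2500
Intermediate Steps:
(20*1)/(-16) = 20*(-1/16) = -5/4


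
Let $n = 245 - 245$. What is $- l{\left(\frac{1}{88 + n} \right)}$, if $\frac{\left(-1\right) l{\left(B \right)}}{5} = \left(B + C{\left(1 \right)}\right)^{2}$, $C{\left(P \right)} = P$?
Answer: $\frac{39605}{7744} \approx 5.1143$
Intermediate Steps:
$n = 0$ ($n = 245 - 245 = 0$)
$l{\left(B \right)} = - 5 \left(1 + B\right)^{2}$ ($l{\left(B \right)} = - 5 \left(B + 1\right)^{2} = - 5 \left(1 + B\right)^{2}$)
$- l{\left(\frac{1}{88 + n} \right)} = - \left(-5\right) \left(1 + \frac{1}{88 + 0}\right)^{2} = - \left(-5\right) \left(1 + \frac{1}{88}\right)^{2} = - \left(-5\right) \left(\frac{89}{88}\right)^{2} = - \frac{\left(-5\right) 7921}{7744} = \left(-1\right) \left(- \frac{39605}{7744}\right) = \frac{39605}{7744}$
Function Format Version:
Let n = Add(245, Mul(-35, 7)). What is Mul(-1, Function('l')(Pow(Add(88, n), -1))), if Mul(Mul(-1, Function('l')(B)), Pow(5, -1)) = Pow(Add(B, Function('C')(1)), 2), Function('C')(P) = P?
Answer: Rational(39605, 7744) ≈ 5.1143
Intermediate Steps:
n = 0 (n = Add(245, -245) = 0)
Function('l')(B) = Mul(-5, Pow(Add(1, B), 2)) (Function('l')(B) = Mul(-5, Pow(Add(B, 1), 2)) = Mul(-5, Pow(Add(1, B), 2)))
Mul(-1, Function('l')(Pow(Add(88, n), -1))) = Mul(-1, Mul(-5, Pow(Add(1, Pow(Add(88, 0), -1)), 2))) = Mul(-1, Mul(-5, Pow(Add(1, Pow(88, -1)), 2))) = Mul(-1, Mul(-5, Pow(Add(1, Rational(1, 88)), 2))) = Mul(-1, Mul(-5, Pow(Rational(89, 88), 2))) = Mul(-1, Mul(-5, Rational(7921, 7744))) = Mul(-1, Rational(-39605, 7744)) = Rational(39605, 7744)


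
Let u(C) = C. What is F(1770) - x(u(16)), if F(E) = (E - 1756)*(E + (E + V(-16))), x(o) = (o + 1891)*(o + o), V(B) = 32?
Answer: -11016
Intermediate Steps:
x(o) = 2*o*(1891 + o) (x(o) = (1891 + o)*(2*o) = 2*o*(1891 + o))
F(E) = (-1756 + E)*(32 + 2*E) (F(E) = (E - 1756)*(E + (E + 32)) = (-1756 + E)*(E + (32 + E)) = (-1756 + E)*(32 + 2*E))
F(1770) - x(u(16)) = (-56192 - 3480*1770 + 2*1770²) - 2*16*(1891 + 16) = (-56192 - 6159600 + 2*3132900) - 2*16*1907 = (-56192 - 6159600 + 6265800) - 1*61024 = 50008 - 61024 = -11016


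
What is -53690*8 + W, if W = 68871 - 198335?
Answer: -558984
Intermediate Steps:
W = -129464
-53690*8 + W = -53690*8 - 129464 = -429520 - 129464 = -558984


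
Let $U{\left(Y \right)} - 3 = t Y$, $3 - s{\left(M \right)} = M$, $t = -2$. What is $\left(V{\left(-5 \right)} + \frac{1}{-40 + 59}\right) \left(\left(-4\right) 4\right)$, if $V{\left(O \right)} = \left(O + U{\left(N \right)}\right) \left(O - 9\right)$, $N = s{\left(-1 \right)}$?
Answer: $- \frac{42576}{19} \approx -2240.8$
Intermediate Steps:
$s{\left(M \right)} = 3 - M$
$N = 4$ ($N = 3 - -1 = 3 + 1 = 4$)
$U{\left(Y \right)} = 3 - 2 Y$
$V{\left(O \right)} = \left(-9 + O\right) \left(-5 + O\right)$ ($V{\left(O \right)} = \left(O + \left(3 - 8\right)\right) \left(O - 9\right) = \left(O + \left(3 - 8\right)\right) \left(-9 + O\right) = \left(O - 5\right) \left(-9 + O\right) = \left(-5 + O\right) \left(-9 + O\right) = \left(-9 + O\right) \left(-5 + O\right)$)
$\left(V{\left(-5 \right)} + \frac{1}{-40 + 59}\right) \left(\left(-4\right) 4\right) = \left(\left(45 + \left(-5\right)^{2} - -70\right) + \frac{1}{-40 + 59}\right) \left(\left(-4\right) 4\right) = \left(\left(45 + 25 + 70\right) + \frac{1}{19}\right) \left(-16\right) = \left(140 + \frac{1}{19}\right) \left(-16\right) = \frac{2661}{19} \left(-16\right) = - \frac{42576}{19}$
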